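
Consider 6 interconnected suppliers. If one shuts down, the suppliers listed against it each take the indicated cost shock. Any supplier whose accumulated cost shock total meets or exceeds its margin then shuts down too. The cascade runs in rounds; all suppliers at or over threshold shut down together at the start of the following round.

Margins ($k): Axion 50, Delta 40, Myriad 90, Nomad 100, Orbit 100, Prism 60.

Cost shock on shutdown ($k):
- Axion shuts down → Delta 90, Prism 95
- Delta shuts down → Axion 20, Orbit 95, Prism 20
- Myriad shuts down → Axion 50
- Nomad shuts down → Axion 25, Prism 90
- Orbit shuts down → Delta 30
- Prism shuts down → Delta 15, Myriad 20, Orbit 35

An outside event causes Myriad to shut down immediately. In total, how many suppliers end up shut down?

5

Round 1 — Myriad shuts down (initial).
  Axion: +50 → 50 ≥ 50
Round 2 — Axion shuts down.
  Delta: +90 → 90 ≥ 40
  Prism: +95 → 95 ≥ 60
Round 3 — Delta, Prism shut down.
  Orbit: +95+35 → 130 ≥ 100
Round 4 — Orbit shuts down.
No further shutdowns.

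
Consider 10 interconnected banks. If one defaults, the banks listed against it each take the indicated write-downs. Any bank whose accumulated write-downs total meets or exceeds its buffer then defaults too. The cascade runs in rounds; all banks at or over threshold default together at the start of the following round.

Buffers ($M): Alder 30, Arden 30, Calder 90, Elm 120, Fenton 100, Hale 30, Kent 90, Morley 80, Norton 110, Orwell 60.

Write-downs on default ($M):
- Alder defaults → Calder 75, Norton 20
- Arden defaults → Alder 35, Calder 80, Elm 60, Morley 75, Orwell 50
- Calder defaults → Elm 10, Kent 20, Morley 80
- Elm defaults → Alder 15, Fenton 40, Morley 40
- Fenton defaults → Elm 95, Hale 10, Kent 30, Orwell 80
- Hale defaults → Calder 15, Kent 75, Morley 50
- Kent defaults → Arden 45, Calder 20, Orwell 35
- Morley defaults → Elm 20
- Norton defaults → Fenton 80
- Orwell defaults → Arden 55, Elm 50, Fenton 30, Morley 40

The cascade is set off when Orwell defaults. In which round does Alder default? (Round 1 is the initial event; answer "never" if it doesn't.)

Round 1 — Orwell defaults (initial).
  Arden: +55 → 55 ≥ 30
  Elm: +50 → 50 < 120
  Fenton: +30 → 30 < 100
  Morley: +40 → 40 < 80
Round 2 — Arden defaults.
  Alder: +35 → 35 ≥ 30
  Calder: +80 → 80 < 90
  Elm: +60 → 110 < 120
  Morley: +75 → 115 ≥ 80
Round 3 — Alder, Morley default.
  Calder: +75 → 155 ≥ 90
  Elm: +20 → 130 ≥ 120
  Norton: +20 → 20 < 110
Round 4 — Calder, Elm default.
  Fenton: +40 → 70 < 100
  Kent: +20 → 20 < 90
No further defaults.

3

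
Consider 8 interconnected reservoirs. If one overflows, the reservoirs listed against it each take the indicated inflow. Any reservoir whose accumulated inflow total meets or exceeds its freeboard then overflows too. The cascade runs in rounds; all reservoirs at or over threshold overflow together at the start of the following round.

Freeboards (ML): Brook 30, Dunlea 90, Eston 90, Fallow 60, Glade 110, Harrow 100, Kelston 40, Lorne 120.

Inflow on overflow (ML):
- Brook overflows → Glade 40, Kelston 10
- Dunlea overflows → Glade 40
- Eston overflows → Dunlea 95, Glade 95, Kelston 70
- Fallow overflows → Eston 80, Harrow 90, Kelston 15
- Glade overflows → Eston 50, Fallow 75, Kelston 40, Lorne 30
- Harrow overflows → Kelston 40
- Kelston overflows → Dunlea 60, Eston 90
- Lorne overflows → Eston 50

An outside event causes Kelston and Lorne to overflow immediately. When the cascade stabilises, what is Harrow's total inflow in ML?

90

Round 1 — Kelston, Lorne overflow (initial).
  Dunlea: +60 → 60 < 90
  Eston: +90+50 → 140 ≥ 90
Round 2 — Eston overflows.
  Dunlea: +95 → 155 ≥ 90
  Glade: +95 → 95 < 110
Round 3 — Dunlea overflows.
  Glade: +40 → 135 ≥ 110
Round 4 — Glade overflows.
  Fallow: +75 → 75 ≥ 60
Round 5 — Fallow overflows.
  Harrow: +90 → 90 < 100
No further overflows.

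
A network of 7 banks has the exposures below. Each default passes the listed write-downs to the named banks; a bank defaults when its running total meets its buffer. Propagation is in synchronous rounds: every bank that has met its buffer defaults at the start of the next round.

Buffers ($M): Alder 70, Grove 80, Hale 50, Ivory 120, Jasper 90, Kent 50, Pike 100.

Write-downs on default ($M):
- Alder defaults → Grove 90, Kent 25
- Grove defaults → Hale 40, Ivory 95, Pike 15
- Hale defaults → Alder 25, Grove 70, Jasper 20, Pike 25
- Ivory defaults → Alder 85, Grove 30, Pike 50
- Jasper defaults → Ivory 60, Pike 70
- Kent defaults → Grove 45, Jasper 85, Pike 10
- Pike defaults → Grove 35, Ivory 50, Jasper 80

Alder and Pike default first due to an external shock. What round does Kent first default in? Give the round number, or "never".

Round 1 — Alder, Pike default (initial).
  Grove: +90+35 → 125 ≥ 80
  Ivory: +50 → 50 < 120
  Jasper: +80 → 80 < 90
  Kent: +25 → 25 < 50
Round 2 — Grove defaults.
  Hale: +40 → 40 < 50
  Ivory: +95 → 145 ≥ 120
Round 3 — Ivory defaults.
No further defaults.

never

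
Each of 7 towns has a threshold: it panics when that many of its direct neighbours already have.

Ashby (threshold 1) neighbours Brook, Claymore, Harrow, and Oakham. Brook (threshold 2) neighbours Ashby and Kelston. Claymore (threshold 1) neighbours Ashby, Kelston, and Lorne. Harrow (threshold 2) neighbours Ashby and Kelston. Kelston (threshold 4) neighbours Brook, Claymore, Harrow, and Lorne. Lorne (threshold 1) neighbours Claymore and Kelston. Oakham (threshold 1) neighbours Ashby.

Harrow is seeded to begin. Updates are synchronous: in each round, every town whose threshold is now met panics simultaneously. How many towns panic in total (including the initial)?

5

Round 1 — Harrow panics (initial).
Round 2 — checking thresholds:
  Ashby: 1 of 4 neighbours ≥ 1, panics.
  Kelston: 1 of 4 neighbours < 4, holds.
Round 3 — checking thresholds:
  Brook: 1 of 2 neighbours < 2, holds.
  Claymore: 1 of 3 neighbours ≥ 1, panics.
  Kelston: 1 of 4 neighbours < 4, holds.
  Oakham: 1 of 1 neighbours ≥ 1, panics.
Round 4 — checking thresholds:
  Brook: 1 of 2 neighbours < 2, holds.
  Kelston: 2 of 4 neighbours < 4, holds.
  Lorne: 1 of 2 neighbours ≥ 1, panics.
Round 5 — no new panics; cascade stops.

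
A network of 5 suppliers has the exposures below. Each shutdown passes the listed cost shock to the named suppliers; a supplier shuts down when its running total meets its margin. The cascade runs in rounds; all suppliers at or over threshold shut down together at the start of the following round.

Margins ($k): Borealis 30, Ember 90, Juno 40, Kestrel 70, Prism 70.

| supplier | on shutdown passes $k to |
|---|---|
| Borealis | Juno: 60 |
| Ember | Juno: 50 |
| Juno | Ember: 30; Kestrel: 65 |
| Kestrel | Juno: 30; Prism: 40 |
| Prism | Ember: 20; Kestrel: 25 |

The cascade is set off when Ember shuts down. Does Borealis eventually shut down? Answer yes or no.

Round 1 — Ember shuts down (initial).
  Juno: +50 → 50 ≥ 40
Round 2 — Juno shuts down.
  Kestrel: +65 → 65 < 70
No further shutdowns.

no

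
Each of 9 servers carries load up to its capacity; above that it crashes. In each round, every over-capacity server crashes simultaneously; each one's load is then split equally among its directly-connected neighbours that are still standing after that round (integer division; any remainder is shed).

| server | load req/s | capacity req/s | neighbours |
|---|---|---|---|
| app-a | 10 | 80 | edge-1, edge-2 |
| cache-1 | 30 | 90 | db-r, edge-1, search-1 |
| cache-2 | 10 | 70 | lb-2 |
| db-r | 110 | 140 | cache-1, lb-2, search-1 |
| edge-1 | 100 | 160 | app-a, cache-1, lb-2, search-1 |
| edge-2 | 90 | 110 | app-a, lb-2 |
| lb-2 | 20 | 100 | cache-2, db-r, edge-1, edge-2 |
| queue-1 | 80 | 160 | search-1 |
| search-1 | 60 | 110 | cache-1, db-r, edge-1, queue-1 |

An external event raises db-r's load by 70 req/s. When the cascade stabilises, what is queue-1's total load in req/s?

120

Round 1 — db-r at 180 > 140. db-r crashes.
  db-r sheds 180 req/s to cache-1, lb-2, search-1: 60 each.
    cache-1: 30+60 = 90 ≤ 90
    lb-2: 20+60 = 80 ≤ 100
    search-1: 60+60 = 120 > 110
Round 2 — search-1 crashes.
  search-1 sheds 120 req/s to cache-1, edge-1, queue-1: 40 each.
    cache-1: 90+40 = 130 > 90
    edge-1: 100+40 = 140 ≤ 160
    queue-1: 80+40 = 120 ≤ 160
Round 3 — cache-1 crashes.
  cache-1 sheds 130 req/s to edge-1: 130 each.
    edge-1: 140+130 = 270 > 160
Round 4 — edge-1 crashes.
  edge-1 sheds 270 req/s to app-a, lb-2: 135 each.
    app-a: 10+135 = 145 > 80
    lb-2: 80+135 = 215 > 100
Round 5 — app-a, lb-2 crash.
  app-a sheds 145 req/s to edge-2: 145 each.
    edge-2: 90+145 = 235 > 110
  lb-2 sheds 215 req/s to cache-2, edge-2: 107 each (1 lost).
    cache-2: 10+107 = 117 > 70
    edge-2: 235+107 = 342 > 110
Round 6 — cache-2, edge-2 crash.
  cache-2 sheds 117 req/s: no online neighbours, lost.
  edge-2 sheds 342 req/s: no online neighbours, lost.
No further crashes.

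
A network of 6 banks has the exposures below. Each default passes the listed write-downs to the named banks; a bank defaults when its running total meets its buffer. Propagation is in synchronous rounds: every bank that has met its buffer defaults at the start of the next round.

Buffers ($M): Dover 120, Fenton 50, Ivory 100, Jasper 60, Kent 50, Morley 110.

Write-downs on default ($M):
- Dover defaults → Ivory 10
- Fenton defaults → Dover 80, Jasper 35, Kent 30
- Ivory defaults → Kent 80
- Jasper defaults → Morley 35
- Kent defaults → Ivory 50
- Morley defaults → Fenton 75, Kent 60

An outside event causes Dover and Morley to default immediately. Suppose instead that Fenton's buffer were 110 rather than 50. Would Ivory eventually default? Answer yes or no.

With Fenton's buffer at 110:
Round 1 — Dover, Morley default (initial).
  Fenton: +75 → 75 < 110
  Ivory: +10 → 10 < 100
  Kent: +60 → 60 ≥ 50
Round 2 — Kent defaults.
  Ivory: +50 → 60 < 100
No further defaults.

no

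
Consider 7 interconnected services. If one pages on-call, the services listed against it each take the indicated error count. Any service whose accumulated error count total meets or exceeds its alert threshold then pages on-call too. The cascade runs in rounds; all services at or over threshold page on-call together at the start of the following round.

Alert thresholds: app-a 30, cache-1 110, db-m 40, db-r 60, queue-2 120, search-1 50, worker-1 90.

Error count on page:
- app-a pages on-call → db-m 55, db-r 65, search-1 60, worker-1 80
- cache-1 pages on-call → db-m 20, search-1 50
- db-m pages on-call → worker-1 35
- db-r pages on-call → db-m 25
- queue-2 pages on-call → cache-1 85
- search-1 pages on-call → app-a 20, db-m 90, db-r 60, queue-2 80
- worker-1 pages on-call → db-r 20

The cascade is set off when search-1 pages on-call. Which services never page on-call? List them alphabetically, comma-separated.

Round 1 — search-1 pages on-call (initial).
  app-a: +20 → 20 < 30
  db-m: +90 → 90 ≥ 40
  db-r: +60 → 60 ≥ 60
  queue-2: +80 → 80 < 120
Round 2 — db-m, db-r page on-call.
  worker-1: +35 → 35 < 90
No further pages.

app-a, cache-1, queue-2, worker-1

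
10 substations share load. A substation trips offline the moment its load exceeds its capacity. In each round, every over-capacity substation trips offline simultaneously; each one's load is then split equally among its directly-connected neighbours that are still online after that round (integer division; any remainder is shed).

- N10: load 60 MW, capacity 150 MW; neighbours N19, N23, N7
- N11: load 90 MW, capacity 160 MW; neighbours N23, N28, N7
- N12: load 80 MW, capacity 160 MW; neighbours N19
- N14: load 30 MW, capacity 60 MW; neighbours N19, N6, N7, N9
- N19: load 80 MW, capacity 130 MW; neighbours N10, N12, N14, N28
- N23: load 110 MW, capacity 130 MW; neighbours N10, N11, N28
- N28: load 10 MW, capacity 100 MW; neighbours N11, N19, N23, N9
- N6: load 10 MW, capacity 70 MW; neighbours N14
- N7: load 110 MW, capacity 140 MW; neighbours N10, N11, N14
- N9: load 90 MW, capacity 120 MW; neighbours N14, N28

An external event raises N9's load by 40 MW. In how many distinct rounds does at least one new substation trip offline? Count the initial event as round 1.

3

Round 1 — N9 at 130 > 120. N9 trips offline.
  N9 sheds 130 MW to N14, N28: 65 each.
    N14: 30+65 = 95 > 60
    N28: 10+65 = 75 ≤ 100
Round 2 — N14 trips offline.
  N14 sheds 95 MW to N19, N6, N7: 31 each (2 lost).
    N19: 80+31 = 111 ≤ 130
    N6: 10+31 = 41 ≤ 70
    N7: 110+31 = 141 > 140
Round 3 — N7 trips offline.
  N7 sheds 141 MW to N10, N11: 70 each (1 lost).
    N10: 60+70 = 130 ≤ 150
    N11: 90+70 = 160 ≤ 160
No further trips.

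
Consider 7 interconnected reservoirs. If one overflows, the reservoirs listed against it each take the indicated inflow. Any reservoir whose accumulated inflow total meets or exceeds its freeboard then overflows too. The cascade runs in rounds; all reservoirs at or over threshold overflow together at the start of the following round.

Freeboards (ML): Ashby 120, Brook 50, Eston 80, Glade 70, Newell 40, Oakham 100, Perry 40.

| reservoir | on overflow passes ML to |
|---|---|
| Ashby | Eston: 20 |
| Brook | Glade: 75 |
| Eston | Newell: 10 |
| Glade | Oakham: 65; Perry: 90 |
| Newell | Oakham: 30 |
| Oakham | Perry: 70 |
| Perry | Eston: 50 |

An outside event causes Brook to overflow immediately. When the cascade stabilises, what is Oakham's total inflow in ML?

Round 1 — Brook overflows (initial).
  Glade: +75 → 75 ≥ 70
Round 2 — Glade overflows.
  Oakham: +65 → 65 < 100
  Perry: +90 → 90 ≥ 40
Round 3 — Perry overflows.
  Eston: +50 → 50 < 80
No further overflows.

65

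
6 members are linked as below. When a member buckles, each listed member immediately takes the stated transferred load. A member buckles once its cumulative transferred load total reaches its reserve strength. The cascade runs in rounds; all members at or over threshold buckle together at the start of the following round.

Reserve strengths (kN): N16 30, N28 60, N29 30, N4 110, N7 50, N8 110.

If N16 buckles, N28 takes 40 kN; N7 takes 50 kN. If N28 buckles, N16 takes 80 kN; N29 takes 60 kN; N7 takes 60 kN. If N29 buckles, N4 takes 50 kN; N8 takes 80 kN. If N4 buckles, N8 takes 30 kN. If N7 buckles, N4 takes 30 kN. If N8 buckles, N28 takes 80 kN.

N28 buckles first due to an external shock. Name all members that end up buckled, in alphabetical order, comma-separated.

N16, N28, N29, N7

Round 1 — N28 buckles (initial).
  N16: +80 → 80 ≥ 30
  N29: +60 → 60 ≥ 30
  N7: +60 → 60 ≥ 50
Round 2 — N16, N29, N7 buckle.
  N4: +50+30 → 80 < 110
  N8: +80 → 80 < 110
No further bucklings.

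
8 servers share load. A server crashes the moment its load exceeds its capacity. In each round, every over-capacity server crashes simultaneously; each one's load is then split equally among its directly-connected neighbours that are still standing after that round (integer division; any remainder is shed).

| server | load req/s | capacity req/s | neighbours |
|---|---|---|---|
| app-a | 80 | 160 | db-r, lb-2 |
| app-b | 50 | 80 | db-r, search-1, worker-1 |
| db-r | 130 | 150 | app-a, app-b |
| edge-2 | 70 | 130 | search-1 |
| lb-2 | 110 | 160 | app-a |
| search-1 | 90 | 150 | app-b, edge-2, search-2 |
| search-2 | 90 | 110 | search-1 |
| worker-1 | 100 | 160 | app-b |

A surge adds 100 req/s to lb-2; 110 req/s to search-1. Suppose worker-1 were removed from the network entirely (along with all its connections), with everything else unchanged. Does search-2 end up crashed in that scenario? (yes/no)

With worker-1 removed:
Round 1 — lb-2 at 210 > 160; search-1 at 200 > 150. lb-2, search-1 crash.
  lb-2 sheds 210 req/s to app-a: 210 each.
    app-a: 80+210 = 290 > 160
  search-1 sheds 200 req/s to app-b, edge-2, search-2: 66 each (2 lost).
    app-b: 50+66 = 116 > 80
    edge-2: 70+66 = 136 > 130
    search-2: 90+66 = 156 > 110
Round 2 — app-a, app-b, edge-2, search-2 crash.
  app-a sheds 290 req/s to db-r: 290 each.
    db-r: 130+290 = 420 > 150
  app-b sheds 116 req/s to db-r: 116 each.
    db-r: 420+116 = 536 > 150
  edge-2 sheds 136 req/s: no online neighbours, lost.
  search-2 sheds 156 req/s: no online neighbours, lost.
Round 3 — db-r crashes.
  db-r sheds 536 req/s: no online neighbours, lost.
No further crashes.

yes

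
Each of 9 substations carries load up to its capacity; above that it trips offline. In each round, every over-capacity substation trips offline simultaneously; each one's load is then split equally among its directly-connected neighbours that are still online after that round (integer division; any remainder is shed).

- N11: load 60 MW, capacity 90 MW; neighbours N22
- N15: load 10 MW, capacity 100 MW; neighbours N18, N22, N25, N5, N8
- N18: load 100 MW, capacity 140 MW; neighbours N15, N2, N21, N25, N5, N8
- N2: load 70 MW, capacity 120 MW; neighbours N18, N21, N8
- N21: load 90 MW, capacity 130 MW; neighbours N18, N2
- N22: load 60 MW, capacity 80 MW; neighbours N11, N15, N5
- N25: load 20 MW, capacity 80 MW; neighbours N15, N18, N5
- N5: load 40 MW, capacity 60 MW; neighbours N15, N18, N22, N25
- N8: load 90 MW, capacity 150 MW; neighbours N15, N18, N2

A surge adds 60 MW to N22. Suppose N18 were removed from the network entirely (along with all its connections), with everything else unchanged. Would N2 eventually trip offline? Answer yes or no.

no

With N18 removed:
Round 1 — N22 at 120 > 80. N22 trips offline.
  N22 sheds 120 MW to N11, N15, N5: 40 each.
    N11: 60+40 = 100 > 90
    N15: 10+40 = 50 ≤ 100
    N5: 40+40 = 80 > 60
Round 2 — N11, N5 trip offline.
  N11 sheds 100 MW: no online neighbours, lost.
  N5 sheds 80 MW to N15, N25: 40 each.
    N15: 50+40 = 90 ≤ 100
    N25: 20+40 = 60 ≤ 80
No further trips.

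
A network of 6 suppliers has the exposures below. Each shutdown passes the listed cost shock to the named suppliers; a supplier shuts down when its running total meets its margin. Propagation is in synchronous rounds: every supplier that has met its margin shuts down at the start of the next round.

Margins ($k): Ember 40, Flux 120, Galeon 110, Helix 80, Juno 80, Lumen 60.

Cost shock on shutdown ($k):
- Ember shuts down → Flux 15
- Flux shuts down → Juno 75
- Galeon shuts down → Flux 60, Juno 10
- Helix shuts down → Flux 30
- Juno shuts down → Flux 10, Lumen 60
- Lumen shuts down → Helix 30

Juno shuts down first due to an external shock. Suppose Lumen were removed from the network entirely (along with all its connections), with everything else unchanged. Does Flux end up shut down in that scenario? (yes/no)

With Lumen removed:
Round 1 — Juno shuts down (initial).
  Flux: +10 → 10 < 120
No further shutdowns.

no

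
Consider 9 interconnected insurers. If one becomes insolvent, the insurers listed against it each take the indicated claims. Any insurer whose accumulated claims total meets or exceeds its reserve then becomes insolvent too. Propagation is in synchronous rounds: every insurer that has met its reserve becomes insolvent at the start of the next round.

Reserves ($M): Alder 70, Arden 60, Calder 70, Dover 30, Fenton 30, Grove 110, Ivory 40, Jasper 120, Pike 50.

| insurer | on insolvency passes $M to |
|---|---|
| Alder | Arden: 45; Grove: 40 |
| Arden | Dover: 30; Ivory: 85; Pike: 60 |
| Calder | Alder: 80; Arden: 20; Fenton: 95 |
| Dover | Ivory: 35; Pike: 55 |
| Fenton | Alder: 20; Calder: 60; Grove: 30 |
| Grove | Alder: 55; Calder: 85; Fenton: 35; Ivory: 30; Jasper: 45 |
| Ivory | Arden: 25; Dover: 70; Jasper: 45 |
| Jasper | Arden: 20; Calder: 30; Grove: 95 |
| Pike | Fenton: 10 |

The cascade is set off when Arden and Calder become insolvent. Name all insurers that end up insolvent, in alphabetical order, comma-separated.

Alder, Arden, Calder, Dover, Fenton, Ivory, Pike

Round 1 — Arden, Calder become insolvent (initial).
  Alder: +80 → 80 ≥ 70
  Dover: +30 → 30 ≥ 30
  Fenton: +95 → 95 ≥ 30
  Ivory: +85 → 85 ≥ 40
  Pike: +60 → 60 ≥ 50
Round 2 — Alder, Dover, Fenton, Ivory, Pike become insolvent.
  Grove: +40+30 → 70 < 110
  Jasper: +45 → 45 < 120
No further insolvencies.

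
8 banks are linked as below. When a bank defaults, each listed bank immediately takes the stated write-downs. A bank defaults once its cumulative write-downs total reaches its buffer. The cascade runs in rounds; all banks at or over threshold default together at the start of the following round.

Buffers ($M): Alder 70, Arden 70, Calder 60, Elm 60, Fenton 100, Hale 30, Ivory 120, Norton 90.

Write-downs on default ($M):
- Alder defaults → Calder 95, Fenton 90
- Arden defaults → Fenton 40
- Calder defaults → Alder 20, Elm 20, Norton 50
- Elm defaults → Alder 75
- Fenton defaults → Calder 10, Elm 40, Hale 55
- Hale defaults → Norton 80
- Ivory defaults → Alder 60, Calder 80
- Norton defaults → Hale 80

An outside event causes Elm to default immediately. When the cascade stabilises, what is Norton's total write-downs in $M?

Round 1 — Elm defaults (initial).
  Alder: +75 → 75 ≥ 70
Round 2 — Alder defaults.
  Calder: +95 → 95 ≥ 60
  Fenton: +90 → 90 < 100
Round 3 — Calder defaults.
  Norton: +50 → 50 < 90
No further defaults.

50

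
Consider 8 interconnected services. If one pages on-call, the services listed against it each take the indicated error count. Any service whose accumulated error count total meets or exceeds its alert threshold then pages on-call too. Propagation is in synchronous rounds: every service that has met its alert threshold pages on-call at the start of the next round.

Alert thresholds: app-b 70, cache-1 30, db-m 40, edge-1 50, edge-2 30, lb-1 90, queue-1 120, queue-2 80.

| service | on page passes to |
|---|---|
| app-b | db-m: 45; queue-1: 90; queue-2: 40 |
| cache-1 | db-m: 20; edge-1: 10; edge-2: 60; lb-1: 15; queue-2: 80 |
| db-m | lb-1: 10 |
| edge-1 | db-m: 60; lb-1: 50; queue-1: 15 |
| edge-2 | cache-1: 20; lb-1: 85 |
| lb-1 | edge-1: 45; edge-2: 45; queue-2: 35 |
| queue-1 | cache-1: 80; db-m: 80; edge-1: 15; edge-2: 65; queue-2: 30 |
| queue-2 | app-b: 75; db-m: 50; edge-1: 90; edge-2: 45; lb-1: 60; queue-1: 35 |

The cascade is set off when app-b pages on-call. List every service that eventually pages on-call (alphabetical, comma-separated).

Round 1 — app-b pages on-call (initial).
  db-m: +45 → 45 ≥ 40
  queue-1: +90 → 90 < 120
  queue-2: +40 → 40 < 80
Round 2 — db-m pages on-call.
  lb-1: +10 → 10 < 90
No further pages.

app-b, db-m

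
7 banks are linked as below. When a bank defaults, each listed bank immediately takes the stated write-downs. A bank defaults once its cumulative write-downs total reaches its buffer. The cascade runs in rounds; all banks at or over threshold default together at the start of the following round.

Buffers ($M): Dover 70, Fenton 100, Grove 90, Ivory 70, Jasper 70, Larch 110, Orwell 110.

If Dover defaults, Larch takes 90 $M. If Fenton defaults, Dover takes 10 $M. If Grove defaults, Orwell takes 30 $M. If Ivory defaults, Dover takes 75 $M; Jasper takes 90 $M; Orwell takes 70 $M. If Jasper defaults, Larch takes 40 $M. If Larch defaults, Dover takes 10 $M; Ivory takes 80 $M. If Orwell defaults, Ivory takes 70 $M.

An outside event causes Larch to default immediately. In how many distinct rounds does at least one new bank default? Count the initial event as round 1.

Round 1 — Larch defaults (initial).
  Dover: +10 → 10 < 70
  Ivory: +80 → 80 ≥ 70
Round 2 — Ivory defaults.
  Dover: +75 → 85 ≥ 70
  Jasper: +90 → 90 ≥ 70
  Orwell: +70 → 70 < 110
Round 3 — Dover, Jasper default.
No further defaults.

3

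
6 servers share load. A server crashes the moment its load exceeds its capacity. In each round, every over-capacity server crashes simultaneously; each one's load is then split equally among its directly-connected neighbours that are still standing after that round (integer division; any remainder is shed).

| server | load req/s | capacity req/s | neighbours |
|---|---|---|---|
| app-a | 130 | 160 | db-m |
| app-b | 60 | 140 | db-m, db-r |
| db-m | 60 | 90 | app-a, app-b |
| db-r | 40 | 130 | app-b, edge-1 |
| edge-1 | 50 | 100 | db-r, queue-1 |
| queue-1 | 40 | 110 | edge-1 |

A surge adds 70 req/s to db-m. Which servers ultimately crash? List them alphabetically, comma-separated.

Round 1 — db-m at 130 > 90. db-m crashes.
  db-m sheds 130 req/s to app-a, app-b: 65 each.
    app-a: 130+65 = 195 > 160
    app-b: 60+65 = 125 ≤ 140
Round 2 — app-a crashes.
  app-a sheds 195 req/s: no online neighbours, lost.
No further crashes.

app-a, db-m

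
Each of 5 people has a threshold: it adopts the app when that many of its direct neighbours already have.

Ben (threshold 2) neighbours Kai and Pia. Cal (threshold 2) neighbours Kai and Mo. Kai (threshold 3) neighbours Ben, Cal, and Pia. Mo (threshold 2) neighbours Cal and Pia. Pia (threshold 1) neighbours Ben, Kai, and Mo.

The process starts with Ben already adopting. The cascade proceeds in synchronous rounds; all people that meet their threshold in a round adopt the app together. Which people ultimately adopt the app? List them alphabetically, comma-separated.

Round 1 — Ben adopts the app (initial).
Round 2 — checking thresholds:
  Kai: 1 of 3 neighbours < 3, not yet.
  Pia: 1 of 3 neighbours ≥ 1, adopts the app.
Round 3 — no new adoptions; cascade stops.

Ben, Pia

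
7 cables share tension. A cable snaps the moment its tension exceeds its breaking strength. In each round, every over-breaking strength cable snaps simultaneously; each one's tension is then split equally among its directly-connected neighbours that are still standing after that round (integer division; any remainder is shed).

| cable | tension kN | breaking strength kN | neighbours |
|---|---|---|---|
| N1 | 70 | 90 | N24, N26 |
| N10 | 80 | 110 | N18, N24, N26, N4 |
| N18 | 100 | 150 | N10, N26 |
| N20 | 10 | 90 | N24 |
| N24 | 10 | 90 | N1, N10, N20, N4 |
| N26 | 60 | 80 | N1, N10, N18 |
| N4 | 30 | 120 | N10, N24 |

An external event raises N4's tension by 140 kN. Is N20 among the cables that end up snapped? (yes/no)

no

Round 1 — N4 at 170 > 120. N4 snaps.
  N4 sheds 170 kN to N10, N24: 85 each.
    N10: 80+85 = 165 > 110
    N24: 10+85 = 95 > 90
Round 2 — N10, N24 snap.
  N10 sheds 165 kN to N18, N26: 82 each (1 lost).
    N18: 100+82 = 182 > 150
    N26: 60+82 = 142 > 80
  N24 sheds 95 kN to N1, N20: 47 each (1 lost).
    N1: 70+47 = 117 > 90
    N20: 10+47 = 57 ≤ 90
Round 3 — N1, N18, N26 snap.
  N1 sheds 117 kN: no online neighbours, lost.
  N18 sheds 182 kN: no online neighbours, lost.
  N26 sheds 142 kN: no online neighbours, lost.
No further breaks.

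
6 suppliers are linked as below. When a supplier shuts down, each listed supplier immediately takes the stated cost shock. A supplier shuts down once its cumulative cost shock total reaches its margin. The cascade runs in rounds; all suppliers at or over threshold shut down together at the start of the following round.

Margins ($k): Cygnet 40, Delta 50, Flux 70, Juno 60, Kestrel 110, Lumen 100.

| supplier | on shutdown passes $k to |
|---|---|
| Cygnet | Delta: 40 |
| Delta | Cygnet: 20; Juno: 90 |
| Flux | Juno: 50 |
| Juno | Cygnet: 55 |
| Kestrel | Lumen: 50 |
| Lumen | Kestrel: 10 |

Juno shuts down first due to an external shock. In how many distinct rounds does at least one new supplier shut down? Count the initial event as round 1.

2

Round 1 — Juno shuts down (initial).
  Cygnet: +55 → 55 ≥ 40
Round 2 — Cygnet shuts down.
  Delta: +40 → 40 < 50
No further shutdowns.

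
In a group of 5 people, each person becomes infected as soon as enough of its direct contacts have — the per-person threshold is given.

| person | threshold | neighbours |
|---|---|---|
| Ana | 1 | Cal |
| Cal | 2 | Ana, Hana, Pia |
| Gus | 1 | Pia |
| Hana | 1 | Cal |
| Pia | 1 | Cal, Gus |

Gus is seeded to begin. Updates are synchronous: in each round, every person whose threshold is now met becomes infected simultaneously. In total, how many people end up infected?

2

Round 1 — Gus becomes infected (initial).
Round 2 — checking thresholds:
  Pia: 1 of 2 neighbours ≥ 1, becomes infected.
Round 3 — no new infections; cascade stops.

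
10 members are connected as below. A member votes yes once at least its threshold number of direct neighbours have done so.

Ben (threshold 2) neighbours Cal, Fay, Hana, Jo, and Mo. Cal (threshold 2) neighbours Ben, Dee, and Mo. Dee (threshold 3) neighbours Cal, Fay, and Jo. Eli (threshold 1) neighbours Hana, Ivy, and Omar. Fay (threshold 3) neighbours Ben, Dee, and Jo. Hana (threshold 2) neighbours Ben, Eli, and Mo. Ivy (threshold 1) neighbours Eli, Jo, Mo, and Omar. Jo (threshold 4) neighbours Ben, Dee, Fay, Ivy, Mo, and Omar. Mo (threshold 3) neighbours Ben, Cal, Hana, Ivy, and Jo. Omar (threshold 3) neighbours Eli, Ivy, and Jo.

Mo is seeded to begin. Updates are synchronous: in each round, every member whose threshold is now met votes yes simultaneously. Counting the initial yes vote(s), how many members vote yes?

6

Round 1 — Mo votes yes (initial).
Round 2 — checking thresholds:
  Ben: 1 of 5 neighbours < 2, below threshold.
  Cal: 1 of 3 neighbours < 2, below threshold.
  Hana: 1 of 3 neighbours < 2, below threshold.
  Ivy: 1 of 4 neighbours ≥ 1, votes yes.
  Jo: 1 of 6 neighbours < 4, below threshold.
Round 3 — checking thresholds:
  Ben: 1 of 5 neighbours < 2, below threshold.
  Cal: 1 of 3 neighbours < 2, below threshold.
  Eli: 1 of 3 neighbours ≥ 1, votes yes.
  Hana: 1 of 3 neighbours < 2, below threshold.
  Jo: 2 of 6 neighbours < 4, below threshold.
  Omar: 1 of 3 neighbours < 3, below threshold.
Round 4 — checking thresholds:
  Ben: 1 of 5 neighbours < 2, below threshold.
  Cal: 1 of 3 neighbours < 2, below threshold.
  Hana: 2 of 3 neighbours ≥ 2, votes yes.
  Jo: 2 of 6 neighbours < 4, below threshold.
  Omar: 2 of 3 neighbours < 3, below threshold.
Round 5 — checking thresholds:
  Ben: 2 of 5 neighbours ≥ 2, votes yes.
  Cal: 1 of 3 neighbours < 2, below threshold.
  Jo: 2 of 6 neighbours < 4, below threshold.
  Omar: 2 of 3 neighbours < 3, below threshold.
Round 6 — checking thresholds:
  Cal: 2 of 3 neighbours ≥ 2, votes yes.
  Fay: 1 of 3 neighbours < 3, below threshold.
  Jo: 3 of 6 neighbours < 4, below threshold.
  Omar: 2 of 3 neighbours < 3, below threshold.
Round 7 — no new yes votes; cascade stops.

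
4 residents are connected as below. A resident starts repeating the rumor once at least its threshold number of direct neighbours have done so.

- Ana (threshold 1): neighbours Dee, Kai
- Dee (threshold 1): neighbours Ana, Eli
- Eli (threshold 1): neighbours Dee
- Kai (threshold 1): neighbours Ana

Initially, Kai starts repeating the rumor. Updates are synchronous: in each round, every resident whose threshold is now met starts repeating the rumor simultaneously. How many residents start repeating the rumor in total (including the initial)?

4

Round 1 — Kai starts repeating the rumor (initial).
Round 2 — checking thresholds:
  Ana: 1 of 2 neighbours ≥ 1, starts repeating the rumor.
Round 3 — checking thresholds:
  Dee: 1 of 2 neighbours ≥ 1, starts repeating the rumor.
Round 4 — checking thresholds:
  Eli: 1 of 1 neighbours ≥ 1, starts repeating the rumor.
Round 5 — no new spreads; cascade stops.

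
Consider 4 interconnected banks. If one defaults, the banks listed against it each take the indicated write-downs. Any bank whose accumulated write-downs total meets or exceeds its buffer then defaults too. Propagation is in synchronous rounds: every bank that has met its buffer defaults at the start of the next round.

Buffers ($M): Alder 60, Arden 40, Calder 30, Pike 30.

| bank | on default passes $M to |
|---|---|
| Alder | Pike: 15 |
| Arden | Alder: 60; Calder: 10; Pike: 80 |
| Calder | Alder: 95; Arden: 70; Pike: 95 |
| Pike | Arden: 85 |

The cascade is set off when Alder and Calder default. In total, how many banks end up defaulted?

Round 1 — Alder, Calder default (initial).
  Arden: +70 → 70 ≥ 40
  Pike: +15+95 → 110 ≥ 30
Round 2 — Arden, Pike default.
No further defaults.

4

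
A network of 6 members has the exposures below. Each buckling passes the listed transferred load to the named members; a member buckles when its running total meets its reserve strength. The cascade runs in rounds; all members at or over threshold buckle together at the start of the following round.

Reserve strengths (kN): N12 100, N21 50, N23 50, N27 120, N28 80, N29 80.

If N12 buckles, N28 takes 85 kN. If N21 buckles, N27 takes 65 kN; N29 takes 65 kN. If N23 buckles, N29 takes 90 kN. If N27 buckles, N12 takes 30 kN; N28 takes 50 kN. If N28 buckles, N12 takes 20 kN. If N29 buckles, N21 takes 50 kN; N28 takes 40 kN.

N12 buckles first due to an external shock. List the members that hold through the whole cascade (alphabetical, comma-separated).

N21, N23, N27, N29

Round 1 — N12 buckles (initial).
  N28: +85 → 85 ≥ 80
Round 2 — N28 buckles.
No further bucklings.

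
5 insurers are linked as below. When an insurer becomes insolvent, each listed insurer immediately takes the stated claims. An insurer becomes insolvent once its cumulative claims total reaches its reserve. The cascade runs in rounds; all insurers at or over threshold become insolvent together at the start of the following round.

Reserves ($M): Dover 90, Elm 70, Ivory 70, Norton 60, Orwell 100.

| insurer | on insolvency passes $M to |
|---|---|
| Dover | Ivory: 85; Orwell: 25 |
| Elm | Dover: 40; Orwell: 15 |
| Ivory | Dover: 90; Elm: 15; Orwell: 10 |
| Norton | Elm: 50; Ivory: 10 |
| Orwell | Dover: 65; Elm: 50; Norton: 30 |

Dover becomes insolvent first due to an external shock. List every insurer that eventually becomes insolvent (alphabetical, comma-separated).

Dover, Ivory

Round 1 — Dover becomes insolvent (initial).
  Ivory: +85 → 85 ≥ 70
  Orwell: +25 → 25 < 100
Round 2 — Ivory becomes insolvent.
  Elm: +15 → 15 < 70
  Orwell: +10 → 35 < 100
No further insolvencies.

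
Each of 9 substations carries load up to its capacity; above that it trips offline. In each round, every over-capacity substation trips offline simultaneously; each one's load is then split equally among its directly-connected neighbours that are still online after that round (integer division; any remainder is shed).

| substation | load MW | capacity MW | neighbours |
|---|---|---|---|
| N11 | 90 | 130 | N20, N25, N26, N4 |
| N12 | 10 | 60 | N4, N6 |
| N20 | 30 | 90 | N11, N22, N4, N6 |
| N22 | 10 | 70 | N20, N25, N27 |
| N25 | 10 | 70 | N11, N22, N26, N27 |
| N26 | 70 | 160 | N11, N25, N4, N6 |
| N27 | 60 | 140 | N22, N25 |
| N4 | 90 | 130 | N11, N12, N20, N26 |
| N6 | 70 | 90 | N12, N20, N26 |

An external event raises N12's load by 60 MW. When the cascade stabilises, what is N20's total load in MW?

Round 1 — N12 at 70 > 60. N12 trips offline.
  N12 sheds 70 MW to N4, N6: 35 each.
    N4: 90+35 = 125 ≤ 130
    N6: 70+35 = 105 > 90
Round 2 — N6 trips offline.
  N6 sheds 105 MW to N20, N26: 52 each (1 lost).
    N20: 30+52 = 82 ≤ 90
    N26: 70+52 = 122 ≤ 160
No further trips.

82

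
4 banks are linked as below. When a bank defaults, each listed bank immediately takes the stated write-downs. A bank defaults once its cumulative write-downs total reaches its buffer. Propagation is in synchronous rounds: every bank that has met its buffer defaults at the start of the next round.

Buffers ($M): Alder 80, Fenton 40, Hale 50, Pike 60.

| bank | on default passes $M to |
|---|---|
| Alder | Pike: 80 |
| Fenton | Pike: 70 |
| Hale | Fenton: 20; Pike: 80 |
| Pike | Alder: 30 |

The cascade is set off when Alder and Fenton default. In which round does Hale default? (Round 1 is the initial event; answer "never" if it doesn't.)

never

Round 1 — Alder, Fenton default (initial).
  Pike: +80+70 → 150 ≥ 60
Round 2 — Pike defaults.
No further defaults.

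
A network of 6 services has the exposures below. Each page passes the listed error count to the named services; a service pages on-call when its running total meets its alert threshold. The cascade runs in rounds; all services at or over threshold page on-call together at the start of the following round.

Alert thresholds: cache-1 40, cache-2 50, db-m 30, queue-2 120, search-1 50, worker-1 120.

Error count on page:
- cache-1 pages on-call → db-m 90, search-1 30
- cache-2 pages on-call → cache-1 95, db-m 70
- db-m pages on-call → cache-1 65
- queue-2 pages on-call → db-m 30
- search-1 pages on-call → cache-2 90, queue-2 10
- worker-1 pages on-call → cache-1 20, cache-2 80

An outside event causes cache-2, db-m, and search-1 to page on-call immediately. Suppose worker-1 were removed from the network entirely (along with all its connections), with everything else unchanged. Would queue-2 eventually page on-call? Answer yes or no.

no

With worker-1 removed:
Round 1 — cache-2, db-m, search-1 page on-call (initial).
  cache-1: +95+65 → 160 ≥ 40
  queue-2: +10 → 10 < 120
Round 2 — cache-1 pages on-call.
No further pages.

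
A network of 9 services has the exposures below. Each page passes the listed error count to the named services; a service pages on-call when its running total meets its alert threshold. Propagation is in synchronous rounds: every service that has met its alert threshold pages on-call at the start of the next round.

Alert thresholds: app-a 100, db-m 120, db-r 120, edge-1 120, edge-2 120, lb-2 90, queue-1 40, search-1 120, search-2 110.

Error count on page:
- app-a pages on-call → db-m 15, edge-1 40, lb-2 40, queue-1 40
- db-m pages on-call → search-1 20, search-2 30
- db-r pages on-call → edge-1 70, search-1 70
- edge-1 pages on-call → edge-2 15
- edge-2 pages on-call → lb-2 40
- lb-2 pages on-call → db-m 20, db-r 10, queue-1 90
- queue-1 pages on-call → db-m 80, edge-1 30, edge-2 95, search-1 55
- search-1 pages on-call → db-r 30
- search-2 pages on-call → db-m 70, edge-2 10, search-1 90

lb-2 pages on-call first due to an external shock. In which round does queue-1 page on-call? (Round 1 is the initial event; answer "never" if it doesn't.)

Round 1 — lb-2 pages on-call (initial).
  db-m: +20 → 20 < 120
  db-r: +10 → 10 < 120
  queue-1: +90 → 90 ≥ 40
Round 2 — queue-1 pages on-call.
  db-m: +80 → 100 < 120
  edge-1: +30 → 30 < 120
  edge-2: +95 → 95 < 120
  search-1: +55 → 55 < 120
No further pages.

2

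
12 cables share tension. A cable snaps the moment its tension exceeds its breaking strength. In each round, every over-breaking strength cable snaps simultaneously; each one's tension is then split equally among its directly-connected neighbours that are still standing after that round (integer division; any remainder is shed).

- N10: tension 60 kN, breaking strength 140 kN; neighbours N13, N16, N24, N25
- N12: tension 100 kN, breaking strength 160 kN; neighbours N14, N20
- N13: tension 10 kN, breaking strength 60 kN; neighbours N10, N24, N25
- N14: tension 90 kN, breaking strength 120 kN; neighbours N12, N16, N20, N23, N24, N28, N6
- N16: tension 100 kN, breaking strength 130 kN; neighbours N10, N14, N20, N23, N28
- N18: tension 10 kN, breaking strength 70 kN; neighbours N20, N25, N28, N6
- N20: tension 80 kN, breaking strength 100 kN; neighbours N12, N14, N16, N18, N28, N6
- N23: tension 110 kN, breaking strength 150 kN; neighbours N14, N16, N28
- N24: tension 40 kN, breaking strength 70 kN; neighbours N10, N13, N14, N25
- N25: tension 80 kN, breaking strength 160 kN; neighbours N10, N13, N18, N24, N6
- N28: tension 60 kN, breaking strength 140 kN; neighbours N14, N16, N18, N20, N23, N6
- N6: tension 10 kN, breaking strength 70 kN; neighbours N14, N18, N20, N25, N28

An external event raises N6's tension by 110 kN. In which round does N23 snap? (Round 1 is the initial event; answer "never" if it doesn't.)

5

Round 1 — N6 at 120 > 70. N6 snaps.
  N6 sheds 120 kN to N14, N18, N20, N25, N28: 24 each.
    N14: 90+24 = 114 ≤ 120
    N18: 10+24 = 34 ≤ 70
    N20: 80+24 = 104 > 100
    N25: 80+24 = 104 ≤ 160
    N28: 60+24 = 84 ≤ 140
Round 2 — N20 snaps.
  N20 sheds 104 kN to N12, N14, N16, N18, N28: 20 each (4 lost).
    N12: 100+20 = 120 ≤ 160
    N14: 114+20 = 134 > 120
    N16: 100+20 = 120 ≤ 130
    N18: 34+20 = 54 ≤ 70
    N28: 84+20 = 104 ≤ 140
Round 3 — N14 snaps.
  N14 sheds 134 kN to N12, N16, N23, N24, N28: 26 each (4 lost).
    N12: 120+26 = 146 ≤ 160
    N16: 120+26 = 146 > 130
    N23: 110+26 = 136 ≤ 150
    N24: 40+26 = 66 ≤ 70
    N28: 104+26 = 130 ≤ 140
Round 4 — N16 snaps.
  N16 sheds 146 kN to N10, N23, N28: 48 each (2 lost).
    N10: 60+48 = 108 ≤ 140
    N23: 136+48 = 184 > 150
    N28: 130+48 = 178 > 140
Round 5 — N23, N28 snap.
  N23 sheds 184 kN: no online neighbours, lost.
  N28 sheds 178 kN to N18: 178 each.
    N18: 54+178 = 232 > 70
Round 6 — N18 snaps.
  N18 sheds 232 kN to N25: 232 each.
    N25: 104+232 = 336 > 160
Round 7 — N25 snaps.
  N25 sheds 336 kN to N10, N13, N24: 112 each.
    N10: 108+112 = 220 > 140
    N13: 10+112 = 122 > 60
    N24: 66+112 = 178 > 70
Round 8 — N10, N13, N24 snap.
  N10 sheds 220 kN: no online neighbours, lost.
  N13 sheds 122 kN: no online neighbours, lost.
  N24 sheds 178 kN: no online neighbours, lost.
No further breaks.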